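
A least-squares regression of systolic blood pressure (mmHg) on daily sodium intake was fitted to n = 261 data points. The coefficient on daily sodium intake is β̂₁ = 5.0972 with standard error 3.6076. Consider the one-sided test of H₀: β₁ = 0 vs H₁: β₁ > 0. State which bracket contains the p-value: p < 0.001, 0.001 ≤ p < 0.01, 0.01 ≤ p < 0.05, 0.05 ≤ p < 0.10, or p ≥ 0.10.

0.05 ≤ p < 0.10

t = 5.0972 / 3.6076 = 1.413.
df = n − 2 = 261 − 2 = 259.
One-sided p = P(T_{259} > t) ≈ 0.0794.
So 0.05 ≤ p < 0.10.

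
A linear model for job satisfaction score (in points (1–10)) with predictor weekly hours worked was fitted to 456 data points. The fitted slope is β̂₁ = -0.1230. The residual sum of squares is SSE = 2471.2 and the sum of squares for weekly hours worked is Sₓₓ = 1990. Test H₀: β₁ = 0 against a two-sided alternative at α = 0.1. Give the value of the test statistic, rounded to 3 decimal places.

t = -2.352

MSE = SSE/(n − 2) = 2471.2/454 = 5.44317.
SE(β̂₁) = √(MSE/Sₓₓ) = √(5.44317/1990) = 0.0522997.
t = -0.1230 / 0.0522997 = -2.352.
df = n − 2 = 454.
Two-sided p ≈ 0.0191, which is < 0.1, so reject H₀.
There is evidence that weekly hours worked is associated with job satisfaction score.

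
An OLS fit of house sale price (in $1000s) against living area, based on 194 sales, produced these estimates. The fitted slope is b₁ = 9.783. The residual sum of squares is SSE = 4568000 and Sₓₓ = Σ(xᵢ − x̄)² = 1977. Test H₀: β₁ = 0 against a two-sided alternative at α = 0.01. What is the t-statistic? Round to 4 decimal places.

MSE = SSE/(n − 2) = 4568000/192 = 23791.7.
SE(b₁) = √(MSE/Sₓₓ) = √(23791.7/1977) = 3.46904.
t = 9.783 / 3.46904 = 2.8201.
df = n − 2 = 192.
Two-sided p ≈ 0.0053, which is < 0.01, so reject H₀.
There is evidence that living area is associated with house sale price.

t = 2.8201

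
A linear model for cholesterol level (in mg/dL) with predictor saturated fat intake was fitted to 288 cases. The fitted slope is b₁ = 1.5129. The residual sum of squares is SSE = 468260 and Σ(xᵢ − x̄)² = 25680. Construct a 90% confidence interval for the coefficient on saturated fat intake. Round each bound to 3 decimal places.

MSE = SSE/(n − 2) = 468260/286 = 1637.27.
SE(b₁) = √(MSE/Sₓₓ) = √(1637.27/25680) = 0.252501.
df = n − 2 = 286.
t* = t_{0.05, 286} = 1.650199.
Margin = t* × SE = 1.650199 × 0.252501 = 0.41668.
CI: 1.5129 ± 0.41668 → (1.096, 1.930).
With 90% confidence, each one-unit increase in saturated fat intake is associated with a change of between 1.096 and 1.930 mg/dL in cholesterol level.

(1.096, 1.930)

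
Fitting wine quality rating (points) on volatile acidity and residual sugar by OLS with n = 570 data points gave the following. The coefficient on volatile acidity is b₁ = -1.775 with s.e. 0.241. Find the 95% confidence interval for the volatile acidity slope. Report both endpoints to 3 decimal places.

df = n − k − 1 = 570 − 2 − 1 = 567.
t* = t_{0.025, 567} = 1.964157.
Margin = t* × SE = 1.964157 × 0.241 = 0.47336.
CI: -1.775 ± 0.47336 → (-2.248, -1.302).
With 95% confidence, each one-unit increase in volatile acidity is associated with a change of between -2.248 and -1.302 points in wine quality rating, holding the other predictors fixed.

(-2.248, -1.302)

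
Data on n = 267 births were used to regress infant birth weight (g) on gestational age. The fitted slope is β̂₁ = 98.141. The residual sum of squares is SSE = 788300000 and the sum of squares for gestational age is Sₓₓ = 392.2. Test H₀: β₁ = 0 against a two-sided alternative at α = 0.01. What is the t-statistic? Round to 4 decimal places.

MSE = SSE/(n − 2) = 788300000/265 = 2.97472e+06.
SE(β̂₁) = √(MSE/Sₓₓ) = √(2.97472e+06/392.2) = 87.0901.
t = 98.141 / 87.0901 = 1.1269.
df = n − 2 = 265.
Two-sided p ≈ 0.2608, which is ≥ 0.01, so fail to reject H₀.
The data do not give significant evidence of an association between gestational age and infant birth weight.

t = 1.1269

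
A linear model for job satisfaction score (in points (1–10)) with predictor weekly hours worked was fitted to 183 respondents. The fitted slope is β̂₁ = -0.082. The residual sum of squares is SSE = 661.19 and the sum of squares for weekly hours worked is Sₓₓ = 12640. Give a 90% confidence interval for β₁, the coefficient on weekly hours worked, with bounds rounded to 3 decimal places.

MSE = SSE/(n − 2) = 661.19/181 = 3.65298.
SE(β̂₁) = √(MSE/Sₓₓ) = √(3.65298/12640) = 0.0170001.
df = n − 2 = 181.
t* = t_{0.05, 181} = 1.653316.
Margin = t* × SE = 1.653316 × 0.0170001 = 0.02811.
CI: -0.082 ± 0.02811 → (-0.110, -0.054).
With 90% confidence, each one-unit increase in weekly hours worked is associated with a change of between -0.110 and -0.054 points (1–10) in job satisfaction score.

(-0.110, -0.054)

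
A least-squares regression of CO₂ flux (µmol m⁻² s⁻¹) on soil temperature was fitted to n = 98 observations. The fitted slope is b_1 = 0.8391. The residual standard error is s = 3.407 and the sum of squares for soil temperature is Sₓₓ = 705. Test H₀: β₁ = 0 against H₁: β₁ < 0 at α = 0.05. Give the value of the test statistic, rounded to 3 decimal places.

t = 6.539

SE(b_1) = s/√Sₓₓ = 3.407/√705 = 0.128315.
t = 0.8391 / 0.128315 = 6.539.
df = n − 2 = 96.
One-sided p ≈ 1.0000, which is ≥ 0.05, so fail to reject H₀.
The data do not give significant evidence that the true slope on soil temperature is negative.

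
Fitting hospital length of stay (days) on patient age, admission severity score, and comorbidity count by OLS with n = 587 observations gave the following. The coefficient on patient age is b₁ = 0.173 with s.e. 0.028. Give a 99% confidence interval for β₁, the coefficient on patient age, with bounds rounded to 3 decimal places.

df = n − k − 1 = 587 − 3 − 1 = 583.
t* = t_{0.005, 583} = 2.584289.
Margin = t* × SE = 2.584289 × 0.028 = 0.07236.
CI: 0.173 ± 0.07236 → (0.101, 0.245).
With 99% confidence, each one-unit increase in patient age is associated with a change of between 0.101 and 0.245 days in hospital length of stay, holding the other predictors fixed.

(0.101, 0.245)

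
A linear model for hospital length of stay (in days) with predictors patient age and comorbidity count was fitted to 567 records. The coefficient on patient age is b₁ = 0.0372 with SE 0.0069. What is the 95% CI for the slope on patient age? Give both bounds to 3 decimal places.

df = n − k − 1 = 567 − 2 − 1 = 564.
t* = t_{0.025, 564} = 1.964179.
Margin = t* × SE = 1.964179 × 0.0069 = 0.01355.
CI: 0.0372 ± 0.01355 → (0.024, 0.051).
With 95% confidence, each one-unit increase in patient age is associated with a change of between 0.024 and 0.051 days in hospital length of stay, holding the other predictors fixed.

(0.024, 0.051)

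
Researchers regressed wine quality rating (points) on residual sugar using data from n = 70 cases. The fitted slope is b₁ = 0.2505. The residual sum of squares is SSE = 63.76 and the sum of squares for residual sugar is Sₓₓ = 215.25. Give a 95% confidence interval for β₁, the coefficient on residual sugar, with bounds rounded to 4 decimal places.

MSE = SSE/(n − 2) = 63.76/68 = 0.937647.
SE(b₁) = √(MSE/Sₓₓ) = √(0.937647/215.25) = 0.0660006.
df = n − 2 = 68.
t* = t_{0.025, 68} = 1.995469.
Margin = t* × SE = 1.995469 × 0.0660006 = 0.131702.
CI: 0.2505 ± 0.131702 → (0.1188, 0.3822).
With 95% confidence, each one-unit increase in residual sugar is associated with a change of between 0.1188 and 0.3822 points in wine quality rating.

(0.1188, 0.3822)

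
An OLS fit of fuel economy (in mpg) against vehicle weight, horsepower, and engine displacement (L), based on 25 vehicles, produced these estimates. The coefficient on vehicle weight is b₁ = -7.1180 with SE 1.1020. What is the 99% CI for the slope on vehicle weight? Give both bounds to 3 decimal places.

df = n − k − 1 = 25 − 3 − 1 = 21.
t* = t_{0.005, 21} = 2.83136.
Margin = t* × SE = 2.83136 × 1.1020 = 3.12016.
CI: -7.1180 ± 3.12016 → (-10.238, -3.998).
With 99% confidence, each one-unit increase in vehicle weight is associated with a change of between -10.238 and -3.998 mpg in fuel economy, holding the other predictors fixed.

(-10.238, -3.998)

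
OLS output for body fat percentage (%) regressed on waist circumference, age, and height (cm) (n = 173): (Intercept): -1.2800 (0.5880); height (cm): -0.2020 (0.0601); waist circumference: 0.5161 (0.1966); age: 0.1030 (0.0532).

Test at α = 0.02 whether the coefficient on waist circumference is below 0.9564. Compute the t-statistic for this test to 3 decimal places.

t = -2.240

Read off: b = 0.5161, SE = 0.1966 for waist circumference.
H₀: β₁ = 0.9564 vs H₁: β₁ < 0.9564.
t = (0.5161 − 0.9564) / 0.1966 = -2.240.
df = n − k − 1 = 173 − 3 − 1 = 169.
One-sided p ≈ 0.0132, which is < 0.02, so reject H₀.
There is evidence that the true slope on waist circumference is below 0.9564 % per unit, holding the other predictors fixed.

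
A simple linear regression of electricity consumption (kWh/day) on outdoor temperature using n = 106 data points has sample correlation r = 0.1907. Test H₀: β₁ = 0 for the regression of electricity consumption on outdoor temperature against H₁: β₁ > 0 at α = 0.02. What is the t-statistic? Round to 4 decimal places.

t = r·√(n − 2)/√(1 − r²) = 0.1907·√104/√0.963634 = 1.9811.
df = n − 2 = 104.
One-sided p ≈ 0.0251, which is ≥ 0.02, so fail to reject H₀.
The data do not give significant evidence of a linear association between outdoor temperature and electricity consumption.

t = 1.9811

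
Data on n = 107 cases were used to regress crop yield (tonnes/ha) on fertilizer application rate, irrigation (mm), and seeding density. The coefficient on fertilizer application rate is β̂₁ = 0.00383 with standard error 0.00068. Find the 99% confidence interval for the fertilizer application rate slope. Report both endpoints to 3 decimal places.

df = n − k − 1 = 107 − 3 − 1 = 103.
t* = t_{0.005, 103} = 2.624407.
Margin = t* × SE = 2.624407 × 0.00068 = 0.00178.
CI: 0.00383 ± 0.00178 → (0.002, 0.006).
With 99% confidence, each one-unit increase in fertilizer application rate is associated with a change of between 0.002 and 0.006 tonnes/ha in crop yield, holding the other predictors fixed.

(0.002, 0.006)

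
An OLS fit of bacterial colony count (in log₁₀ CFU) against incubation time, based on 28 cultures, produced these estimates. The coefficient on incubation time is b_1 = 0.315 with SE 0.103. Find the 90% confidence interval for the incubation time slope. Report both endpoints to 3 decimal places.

df = n − 2 = 28 − 2 = 26.
t* = t_{0.05, 26} = 1.705618.
Margin = t* × SE = 1.705618 × 0.103 = 0.17568.
CI: 0.315 ± 0.17568 → (0.139, 0.491).
With 90% confidence, each one-unit increase in incubation time is associated with a change of between 0.139 and 0.491 log₁₀ CFU in bacterial colony count.

(0.139, 0.491)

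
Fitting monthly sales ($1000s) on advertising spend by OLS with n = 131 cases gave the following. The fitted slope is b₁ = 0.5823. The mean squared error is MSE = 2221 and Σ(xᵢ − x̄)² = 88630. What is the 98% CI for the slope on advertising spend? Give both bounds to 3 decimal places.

SE(b₁) = √(MSE/Sₓₓ) = √(2221/88630) = 0.158301.
df = n − 2 = 129.
t* = t_{0.01, 129} = 2.355602.
Margin = t* × SE = 2.355602 × 0.158301 = 0.37289.
CI: 0.5823 ± 0.37289 → (0.209, 0.955).
With 98% confidence, each one-unit increase in advertising spend is associated with a change of between 0.209 and 0.955 $1000s in monthly sales.

(0.209, 0.955)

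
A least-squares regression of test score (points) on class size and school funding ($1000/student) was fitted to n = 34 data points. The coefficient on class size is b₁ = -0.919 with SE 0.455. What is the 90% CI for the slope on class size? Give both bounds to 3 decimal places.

(-1.690, -0.148)

df = n − k − 1 = 34 − 2 − 1 = 31.
t* = t_{0.05, 31} = 1.695519.
Margin = t* × SE = 1.695519 × 0.455 = 0.77146.
CI: -0.919 ± 0.77146 → (-1.690, -0.148).
With 90% confidence, each one-unit increase in class size is associated with a change of between -1.690 and -0.148 points in test score, holding the other predictors fixed.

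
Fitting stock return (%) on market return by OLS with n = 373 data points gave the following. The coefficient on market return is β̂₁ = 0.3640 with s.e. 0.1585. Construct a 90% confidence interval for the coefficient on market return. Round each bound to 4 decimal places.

(0.1026, 0.6254)

df = n − 2 = 373 − 2 = 371.
t* = t_{0.05, 371} = 1.648971.
Margin = t* × SE = 1.648971 × 0.1585 = 0.261362.
CI: 0.3640 ± 0.261362 → (0.1026, 0.6254).
With 90% confidence, each one-unit increase in market return is associated with a change of between 0.1026 and 0.6254 % in stock return.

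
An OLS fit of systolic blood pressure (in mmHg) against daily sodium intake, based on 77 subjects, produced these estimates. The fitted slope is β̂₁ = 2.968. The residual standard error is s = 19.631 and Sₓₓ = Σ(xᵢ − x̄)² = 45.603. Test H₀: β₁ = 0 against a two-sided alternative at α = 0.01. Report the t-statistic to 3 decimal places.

t = 1.021

SE(β̂₁) = s/√Sₓₓ = 19.631/√45.603 = 2.907.
t = 2.968 / 2.907 = 1.021.
df = n − 2 = 75.
Two-sided p ≈ 0.3105, which is ≥ 0.01, so fail to reject H₀.
The data do not give significant evidence of an association between daily sodium intake and systolic blood pressure.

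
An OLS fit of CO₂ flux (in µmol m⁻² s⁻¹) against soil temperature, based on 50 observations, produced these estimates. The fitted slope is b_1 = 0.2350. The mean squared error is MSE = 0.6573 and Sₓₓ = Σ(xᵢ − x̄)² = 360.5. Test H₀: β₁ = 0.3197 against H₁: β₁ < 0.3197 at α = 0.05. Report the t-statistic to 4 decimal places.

SE(b_1) = √(MSE/Sₓₓ) = √(0.6573/360.5) = 0.0427001.
t = (0.2350 − 0.3197) / 0.0427001 = -1.9836.
df = n − 2 = 48.
One-sided p ≈ 0.0265, which is < 0.05, so reject H₀.
There is evidence that the true slope on soil temperature is below 0.3197 µmol m⁻² s⁻¹ per unit.

t = -1.9836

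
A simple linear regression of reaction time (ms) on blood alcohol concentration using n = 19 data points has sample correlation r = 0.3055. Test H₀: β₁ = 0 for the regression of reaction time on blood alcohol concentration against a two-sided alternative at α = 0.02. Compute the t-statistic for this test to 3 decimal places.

t = r·√(n − 2)/√(1 − r²) = 0.3055·√17/√0.90667 = 1.323.
df = n − 2 = 17.
Two-sided p ≈ 0.2034, which is ≥ 0.02, so fail to reject H₀.
The data do not give significant evidence of a linear association between blood alcohol concentration and reaction time.

t = 1.323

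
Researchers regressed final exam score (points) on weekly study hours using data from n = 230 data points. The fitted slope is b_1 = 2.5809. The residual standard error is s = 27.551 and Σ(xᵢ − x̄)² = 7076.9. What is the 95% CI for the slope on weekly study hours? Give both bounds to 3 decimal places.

(1.936, 3.226)

SE(b_1) = s/√Sₓₓ = 27.551/√7076.9 = 0.327503.
df = n − 2 = 228.
t* = t_{0.025, 228} = 1.970423.
Margin = t* × SE = 1.970423 × 0.327503 = 0.64532.
CI: 2.5809 ± 0.64532 → (1.936, 3.226).
With 95% confidence, each one-unit increase in weekly study hours is associated with a change of between 1.936 and 3.226 points in final exam score.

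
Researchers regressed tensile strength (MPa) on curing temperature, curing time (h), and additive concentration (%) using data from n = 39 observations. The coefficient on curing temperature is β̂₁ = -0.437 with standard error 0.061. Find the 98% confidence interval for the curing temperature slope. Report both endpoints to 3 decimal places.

df = n − k − 1 = 39 − 3 − 1 = 35.
t* = t_{0.01, 35} = 2.437723.
Margin = t* × SE = 2.437723 × 0.061 = 0.14870.
CI: -0.437 ± 0.14870 → (-0.586, -0.288).
With 98% confidence, each one-unit increase in curing temperature is associated with a change of between -0.586 and -0.288 MPa in tensile strength, holding the other predictors fixed.

(-0.586, -0.288)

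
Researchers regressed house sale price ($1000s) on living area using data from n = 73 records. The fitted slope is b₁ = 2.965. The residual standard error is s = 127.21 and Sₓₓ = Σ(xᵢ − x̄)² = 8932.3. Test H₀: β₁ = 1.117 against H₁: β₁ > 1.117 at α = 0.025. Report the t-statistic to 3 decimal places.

t = 1.373

SE(b₁) = s/√Sₓₓ = 127.21/√8932.3 = 1.34598.
t = (2.965 − 1.117) / 1.34598 = 1.373.
df = n − 2 = 71.
One-sided p ≈ 0.0870, which is ≥ 0.025, so fail to reject H₀.
The data do not give significant evidence that the true slope on living area exceeds 1.117 $1000s per unit.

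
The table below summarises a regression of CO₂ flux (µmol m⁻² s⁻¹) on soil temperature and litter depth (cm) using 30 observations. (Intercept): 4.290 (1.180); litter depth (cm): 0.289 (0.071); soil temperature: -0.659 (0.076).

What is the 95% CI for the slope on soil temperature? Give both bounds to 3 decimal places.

(-0.815, -0.503)

Read off: b = -0.659, SE = 0.076 for soil temperature.
df = n − k − 1 = 30 − 2 − 1 = 27.
t* = t_{0.025, 27} = 2.051831.
Margin = t* × SE = 2.051831 × 0.076 = 0.15594.
CI: -0.659 ± 0.15594 → (-0.815, -0.503).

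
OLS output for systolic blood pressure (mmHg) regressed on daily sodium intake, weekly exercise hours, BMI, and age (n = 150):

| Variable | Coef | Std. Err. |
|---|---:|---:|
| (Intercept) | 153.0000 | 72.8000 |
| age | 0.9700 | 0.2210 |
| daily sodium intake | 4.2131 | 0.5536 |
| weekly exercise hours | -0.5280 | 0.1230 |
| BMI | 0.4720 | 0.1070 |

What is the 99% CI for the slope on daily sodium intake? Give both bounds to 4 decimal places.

Read off: b = 4.2131, SE = 0.5536 for daily sodium intake.
df = n − k − 1 = 150 − 4 − 1 = 145.
t* = t_{0.005, 145} = 2.610161.
Margin = t* × SE = 2.610161 × 0.5536 = 1.444985.
CI: 4.2131 ± 1.444985 → (2.7681, 5.6581).

(2.7681, 5.6581)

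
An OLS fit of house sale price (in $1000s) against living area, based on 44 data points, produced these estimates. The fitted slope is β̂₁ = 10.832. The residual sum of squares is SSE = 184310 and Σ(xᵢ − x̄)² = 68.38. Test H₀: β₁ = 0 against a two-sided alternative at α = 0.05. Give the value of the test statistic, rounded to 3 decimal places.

t = 1.352

MSE = SSE/(n − 2) = 184310/42 = 4388.33.
SE(β̂₁) = √(MSE/Sₓₓ) = √(4388.33/68.38) = 8.01097.
t = 10.832 / 8.01097 = 1.352.
df = n − 2 = 42.
Two-sided p ≈ 0.1836, which is ≥ 0.05, so fail to reject H₀.
The data do not give significant evidence of an association between living area and house sale price.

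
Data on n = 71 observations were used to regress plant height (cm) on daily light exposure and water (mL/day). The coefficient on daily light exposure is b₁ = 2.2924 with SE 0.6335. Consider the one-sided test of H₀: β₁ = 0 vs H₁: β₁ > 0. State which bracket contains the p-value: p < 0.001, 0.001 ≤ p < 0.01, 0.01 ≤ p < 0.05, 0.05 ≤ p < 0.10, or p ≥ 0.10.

p < 0.001

t = 2.2924 / 0.6335 = 3.619.
df = n − k − 1 = 71 − 2 − 1 = 68.
One-sided p = P(T_{68} > t) ≈ 0.0003.
So p < 0.001.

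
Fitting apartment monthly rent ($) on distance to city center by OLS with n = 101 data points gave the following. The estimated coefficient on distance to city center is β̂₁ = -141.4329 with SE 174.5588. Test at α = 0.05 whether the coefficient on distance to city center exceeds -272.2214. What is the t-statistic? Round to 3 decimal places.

t = 0.749

H₀: β₁ = -272.2214 vs H₁: β₁ > -272.2214.
t = (β̂₁ − β₁⁰)/SE = (-141.4329 − (-272.2214)) / 174.5588 = 0.749.
df = n − 2 = 101 − 2 = 99.
One-sided p ≈ 0.2277, which is ≥ 0.05, so fail to reject H₀.
The data do not give significant evidence that the true slope on distance to city center exceeds -272.2214 $ per unit.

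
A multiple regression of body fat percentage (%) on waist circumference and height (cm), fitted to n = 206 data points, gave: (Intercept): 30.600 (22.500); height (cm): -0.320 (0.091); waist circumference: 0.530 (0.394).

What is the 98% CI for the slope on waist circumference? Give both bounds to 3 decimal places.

(-0.394, 1.454)

Read off: b = 0.530, SE = 0.394 for waist circumference.
df = n − k − 1 = 206 − 2 − 1 = 203.
t* = t_{0.01, 203} = 2.344857.
Margin = t* × SE = 2.344857 × 0.394 = 0.92387.
CI: 0.530 ± 0.92387 → (-0.394, 1.454).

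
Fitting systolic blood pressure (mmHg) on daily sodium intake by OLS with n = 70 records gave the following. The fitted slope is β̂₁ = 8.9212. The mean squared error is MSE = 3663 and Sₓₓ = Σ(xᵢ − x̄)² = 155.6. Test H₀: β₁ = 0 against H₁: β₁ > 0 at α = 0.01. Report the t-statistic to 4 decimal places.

SE(β̂₁) = √(MSE/Sₓₓ) = √(3663/155.6) = 4.85192.
t = 8.9212 / 4.85192 = 1.8387.
df = n − 2 = 68.
One-sided p ≈ 0.0352, which is ≥ 0.01, so fail to reject H₀.
The data do not give significant evidence that the true slope on daily sodium intake is positive.

t = 1.8387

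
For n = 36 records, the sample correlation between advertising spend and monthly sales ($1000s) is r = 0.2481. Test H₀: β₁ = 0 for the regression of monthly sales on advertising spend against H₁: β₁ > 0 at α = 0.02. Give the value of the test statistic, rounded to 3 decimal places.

t = 1.493

t = r·√(n − 2)/√(1 − r²) = 0.2481·√34/√0.938446 = 1.493.
df = n − 2 = 34.
One-sided p ≈ 0.0723, which is ≥ 0.02, so fail to reject H₀.
The data do not give significant evidence of a linear association between advertising spend and monthly sales.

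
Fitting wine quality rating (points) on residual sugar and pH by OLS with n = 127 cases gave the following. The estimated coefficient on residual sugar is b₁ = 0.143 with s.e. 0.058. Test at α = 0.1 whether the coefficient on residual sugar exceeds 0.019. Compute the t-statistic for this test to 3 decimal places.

t = 2.138

H₀: β₁ = 0.019 vs H₁: β₁ > 0.019.
t = (b₁ − β₁⁰)/SE = (0.143 − 0.019) / 0.058 = 2.138.
df = n − k − 1 = 127 − 2 − 1 = 124.
One-sided p ≈ 0.0172, which is < 0.1, so reject H₀.
There is evidence that the true slope on residual sugar exceeds 0.019 points per unit, holding the other predictors fixed.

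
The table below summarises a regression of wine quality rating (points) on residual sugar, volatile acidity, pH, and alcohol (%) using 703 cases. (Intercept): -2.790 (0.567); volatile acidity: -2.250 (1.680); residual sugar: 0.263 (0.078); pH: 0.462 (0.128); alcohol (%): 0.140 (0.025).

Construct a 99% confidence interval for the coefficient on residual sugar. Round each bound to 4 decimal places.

Read off: b = 0.263, SE = 0.078 for residual sugar.
df = n − k − 1 = 703 − 4 − 1 = 698.
t* = t_{0.005, 698} = 2.582891.
Margin = t* × SE = 2.582891 × 0.078 = 0.201466.
CI: 0.263 ± 0.201466 → (0.0615, 0.4645).

(0.0615, 0.4645)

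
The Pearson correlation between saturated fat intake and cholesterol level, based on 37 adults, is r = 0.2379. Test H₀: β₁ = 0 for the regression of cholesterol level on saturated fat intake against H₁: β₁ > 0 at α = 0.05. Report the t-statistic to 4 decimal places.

t = 1.4490

t = r·√(n − 2)/√(1 − r²) = 0.2379·√35/√0.943404 = 1.4490.
df = n − 2 = 35.
One-sided p ≈ 0.0781, which is ≥ 0.05, so fail to reject H₀.
The data do not give significant evidence of a linear association between saturated fat intake and cholesterol level.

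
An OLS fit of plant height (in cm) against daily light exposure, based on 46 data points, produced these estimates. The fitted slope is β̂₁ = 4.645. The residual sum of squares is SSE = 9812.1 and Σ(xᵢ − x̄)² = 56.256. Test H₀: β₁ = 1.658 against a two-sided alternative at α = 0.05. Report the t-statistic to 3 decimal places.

t = 1.500

MSE = SSE/(n − 2) = 9812.1/44 = 223.002.
SE(β̂₁) = √(MSE/Sₓₓ) = √(223.002/56.256) = 1.991.
t = (4.645 − 1.658) / 1.991 = 1.500.
df = n − 2 = 44.
Two-sided p ≈ 0.1407, which is ≥ 0.05, so fail to reject H₀.
The data are consistent with a true slope of 1.658 cm per unit of daily light exposure.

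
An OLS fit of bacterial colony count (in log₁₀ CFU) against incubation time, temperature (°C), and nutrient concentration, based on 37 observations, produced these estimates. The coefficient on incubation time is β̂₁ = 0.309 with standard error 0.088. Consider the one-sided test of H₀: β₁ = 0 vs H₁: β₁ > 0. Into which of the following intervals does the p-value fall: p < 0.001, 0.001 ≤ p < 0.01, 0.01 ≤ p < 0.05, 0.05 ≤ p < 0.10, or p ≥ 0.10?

p < 0.001

t = 0.309 / 0.088 = 3.511.
df = n − k − 1 = 37 − 3 − 1 = 33.
One-sided p = P(T_{33} > t) ≈ 0.0007.
So p < 0.001.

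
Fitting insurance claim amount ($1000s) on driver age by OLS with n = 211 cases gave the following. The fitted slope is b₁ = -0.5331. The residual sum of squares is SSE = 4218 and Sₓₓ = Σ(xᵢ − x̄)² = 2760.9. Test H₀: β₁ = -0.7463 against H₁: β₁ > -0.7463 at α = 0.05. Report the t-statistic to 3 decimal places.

MSE = SSE/(n − 2) = 4218/209 = 20.1818.
SE(b₁) = √(MSE/Sₓₓ) = √(20.1818/2760.9) = 0.0854978.
t = (-0.5331 − (-0.7463)) / 0.0854978 = 2.494.
df = n − 2 = 209.
One-sided p ≈ 0.0067, which is < 0.05, so reject H₀.
There is evidence that the true slope on driver age exceeds -0.7463 $1000s per unit.

t = 2.494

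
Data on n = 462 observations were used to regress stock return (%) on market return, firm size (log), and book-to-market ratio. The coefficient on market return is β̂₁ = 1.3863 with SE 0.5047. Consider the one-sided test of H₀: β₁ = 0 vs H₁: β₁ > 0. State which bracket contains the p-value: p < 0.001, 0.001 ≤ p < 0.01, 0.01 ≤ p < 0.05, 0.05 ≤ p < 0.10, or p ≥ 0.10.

t = 1.3863 / 0.5047 = 2.747.
df = n − k − 1 = 462 − 3 − 1 = 458.
One-sided p = P(T_{458} > t) ≈ 0.0031.
So 0.001 ≤ p < 0.01.

0.001 ≤ p < 0.01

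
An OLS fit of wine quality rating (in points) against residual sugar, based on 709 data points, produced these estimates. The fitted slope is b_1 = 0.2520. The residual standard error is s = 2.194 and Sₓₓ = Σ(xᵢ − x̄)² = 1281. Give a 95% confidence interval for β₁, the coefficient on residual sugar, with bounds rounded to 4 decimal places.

(0.1316, 0.3724)

SE(b_1) = s/√Sₓₓ = 2.194/√1281 = 0.0613002.
df = n − 2 = 707.
t* = t_{0.025, 707} = 1.963325.
Margin = t* × SE = 1.963325 × 0.0613002 = 0.120352.
CI: 0.2520 ± 0.120352 → (0.1316, 0.3724).
With 95% confidence, each one-unit increase in residual sugar is associated with a change of between 0.1316 and 0.3724 points in wine quality rating.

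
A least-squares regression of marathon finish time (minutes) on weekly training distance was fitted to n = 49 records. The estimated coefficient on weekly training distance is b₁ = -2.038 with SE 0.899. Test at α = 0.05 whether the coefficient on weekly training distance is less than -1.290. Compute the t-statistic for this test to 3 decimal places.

t = -0.832

H₀: β₁ = -1.290 vs H₁: β₁ < -1.290.
t = (b₁ − β₁⁰)/SE = (-2.038 − (-1.290)) / 0.899 = -0.832.
df = n − 2 = 49 − 2 = 47.
One-sided p ≈ 0.2048, which is ≥ 0.05, so fail to reject H₀.
The data do not give significant evidence that the true slope on weekly training distance is below -1.290 minutes per unit.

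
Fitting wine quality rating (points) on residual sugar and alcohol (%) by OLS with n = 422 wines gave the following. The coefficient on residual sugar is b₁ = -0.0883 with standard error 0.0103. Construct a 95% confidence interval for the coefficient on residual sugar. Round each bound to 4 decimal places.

(-0.1085, -0.0681)

df = n − k − 1 = 422 − 2 − 1 = 419.
t* = t_{0.025, 419} = 1.965642.
Margin = t* × SE = 1.965642 × 0.0103 = 0.020246.
CI: -0.0883 ± 0.020246 → (-0.1085, -0.0681).
With 95% confidence, each one-unit increase in residual sugar is associated with a change of between -0.1085 and -0.0681 points in wine quality rating, holding the other predictors fixed.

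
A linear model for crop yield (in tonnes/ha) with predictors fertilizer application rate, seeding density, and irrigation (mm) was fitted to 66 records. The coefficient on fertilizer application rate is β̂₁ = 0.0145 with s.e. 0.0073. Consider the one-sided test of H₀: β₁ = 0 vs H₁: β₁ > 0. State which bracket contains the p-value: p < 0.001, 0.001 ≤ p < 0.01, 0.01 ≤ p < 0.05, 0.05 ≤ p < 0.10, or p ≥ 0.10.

t = 0.0145 / 0.0073 = 1.986.
df = n − k − 1 = 66 − 3 − 1 = 62.
One-sided p = P(T_{62} > t) ≈ 0.0257.
So 0.01 ≤ p < 0.05.

0.01 ≤ p < 0.05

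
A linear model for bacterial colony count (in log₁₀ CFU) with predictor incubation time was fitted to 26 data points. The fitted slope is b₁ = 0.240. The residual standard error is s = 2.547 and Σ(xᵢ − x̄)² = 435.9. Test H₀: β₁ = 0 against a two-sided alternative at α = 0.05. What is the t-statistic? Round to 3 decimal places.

SE(b₁) = s/√Sₓₓ = 2.547/√435.9 = 0.121993.
t = 0.240 / 0.121993 = 1.967.
df = n − 2 = 24.
Two-sided p ≈ 0.0608, which is ≥ 0.05, so fail to reject H₀.
The data do not give significant evidence of an association between incubation time and bacterial colony count.

t = 1.967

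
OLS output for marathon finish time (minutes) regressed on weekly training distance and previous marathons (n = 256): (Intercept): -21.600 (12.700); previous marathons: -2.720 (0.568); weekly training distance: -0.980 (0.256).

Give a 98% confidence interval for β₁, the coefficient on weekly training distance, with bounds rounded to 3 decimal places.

Read off: b = -0.980, SE = 0.256 for weekly training distance.
df = n − k − 1 = 256 − 2 − 1 = 253.
t* = t_{0.01, 253} = 2.341177.
Margin = t* × SE = 2.341177 × 0.256 = 0.59934.
CI: -0.980 ± 0.59934 → (-1.579, -0.381).

(-1.579, -0.381)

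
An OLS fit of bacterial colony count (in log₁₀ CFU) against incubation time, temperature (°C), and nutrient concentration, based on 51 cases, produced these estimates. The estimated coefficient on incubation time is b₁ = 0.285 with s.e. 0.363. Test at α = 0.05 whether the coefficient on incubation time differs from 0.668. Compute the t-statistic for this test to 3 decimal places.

t = -1.055

H₀: β₁ = 0.668 vs H₁: β₁ ≠ 0.668.
t = (b₁ − β₁⁰)/SE = (0.285 − 0.668) / 0.363 = -1.055.
df = n − k − 1 = 51 − 3 − 1 = 47.
Two-sided p ≈ 0.2968, which is ≥ 0.05, so fail to reject H₀.
The data are consistent with a true slope of 0.668 log₁₀ CFU per unit of incubation time, holding the other predictors fixed.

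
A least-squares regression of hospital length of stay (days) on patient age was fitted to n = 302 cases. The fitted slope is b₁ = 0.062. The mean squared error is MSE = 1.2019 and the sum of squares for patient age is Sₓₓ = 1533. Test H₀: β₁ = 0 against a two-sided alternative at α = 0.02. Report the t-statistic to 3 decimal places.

SE(b₁) = √(MSE/Sₓₓ) = √(1.2019/1533) = 0.0280003.
t = 0.062 / 0.0280003 = 2.214.
df = n − 2 = 300.
Two-sided p ≈ 0.0276, which is ≥ 0.02, so fail to reject H₀.
The data do not give significant evidence of an association between patient age and hospital length of stay.

t = 2.214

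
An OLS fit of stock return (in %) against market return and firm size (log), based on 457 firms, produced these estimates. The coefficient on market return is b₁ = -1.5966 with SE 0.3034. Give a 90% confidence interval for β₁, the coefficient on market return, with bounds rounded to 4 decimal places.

(-2.0967, -1.0965)

df = n − k − 1 = 457 − 2 − 1 = 454.
t* = t_{0.05, 454} = 1.648217.
Margin = t* × SE = 1.648217 × 0.3034 = 0.500069.
CI: -1.5966 ± 0.500069 → (-2.0967, -1.0965).
With 90% confidence, each one-unit increase in market return is associated with a change of between -2.0967 and -1.0965 % in stock return, holding the other predictors fixed.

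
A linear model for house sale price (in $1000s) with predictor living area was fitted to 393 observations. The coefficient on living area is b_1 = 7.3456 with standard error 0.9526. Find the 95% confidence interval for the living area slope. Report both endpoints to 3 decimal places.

df = n − 2 = 393 − 2 = 391.
t* = t_{0.025, 391} = 1.96605.
Margin = t* × SE = 1.96605 × 0.9526 = 1.87286.
CI: 7.3456 ± 1.87286 → (5.473, 9.218).
With 95% confidence, each one-unit increase in living area is associated with a change of between 5.473 and 9.218 $1000s in house sale price.

(5.473, 9.218)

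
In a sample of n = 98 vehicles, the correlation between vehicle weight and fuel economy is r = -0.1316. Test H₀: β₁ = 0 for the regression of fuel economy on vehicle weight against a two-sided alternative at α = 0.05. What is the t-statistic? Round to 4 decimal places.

t = r·√(n − 2)/√(1 − r²) = -0.1316·√96/√0.982681 = -1.3007.
df = n − 2 = 96.
Two-sided p ≈ 0.1965, which is ≥ 0.05, so fail to reject H₀.
The data do not give significant evidence of a linear association between vehicle weight and fuel economy.

t = -1.3007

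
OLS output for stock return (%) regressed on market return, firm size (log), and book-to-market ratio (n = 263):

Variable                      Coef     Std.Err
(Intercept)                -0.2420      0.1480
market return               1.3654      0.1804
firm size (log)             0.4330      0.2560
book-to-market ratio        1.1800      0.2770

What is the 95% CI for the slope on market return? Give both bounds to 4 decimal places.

(1.0102, 1.7206)

Read off: b = 1.3654, SE = 0.1804 for market return.
df = n − k − 1 = 263 − 3 − 1 = 259.
t* = t_{0.025, 259} = 1.969166.
Margin = t* × SE = 1.969166 × 0.1804 = 0.355237.
CI: 1.3654 ± 0.355237 → (1.0102, 1.7206).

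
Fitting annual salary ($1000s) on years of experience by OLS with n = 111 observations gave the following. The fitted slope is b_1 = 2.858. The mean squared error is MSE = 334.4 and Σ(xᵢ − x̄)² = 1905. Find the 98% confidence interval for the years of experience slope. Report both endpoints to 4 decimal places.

(1.8688, 3.8472)

SE(b_1) = √(MSE/Sₓₓ) = √(334.4/1905) = 0.418973.
df = n − 2 = 109.
t* = t_{0.01, 109} = 2.361046.
Margin = t* × SE = 2.361046 × 0.418973 = 0.989214.
CI: 2.858 ± 0.989214 → (1.8688, 3.8472).
With 98% confidence, each one-unit increase in years of experience is associated with a change of between 1.8688 and 3.8472 $1000s in annual salary.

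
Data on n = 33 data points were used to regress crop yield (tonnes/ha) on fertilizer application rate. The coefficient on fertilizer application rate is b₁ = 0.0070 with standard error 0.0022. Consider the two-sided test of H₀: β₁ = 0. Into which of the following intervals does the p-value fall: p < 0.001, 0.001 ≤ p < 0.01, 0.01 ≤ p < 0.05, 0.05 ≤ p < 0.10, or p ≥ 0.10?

t = 0.0070 / 0.0022 = 3.182.
df = n − 2 = 33 − 2 = 31.
Two-sided p = 2·P(T_{31} > |t|) ≈ 0.0033.
So 0.001 ≤ p < 0.01.

0.001 ≤ p < 0.01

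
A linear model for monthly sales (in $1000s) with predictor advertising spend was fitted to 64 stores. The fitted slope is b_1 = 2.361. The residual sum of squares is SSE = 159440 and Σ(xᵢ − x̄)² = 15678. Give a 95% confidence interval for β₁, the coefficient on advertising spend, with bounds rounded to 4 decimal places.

MSE = SSE/(n − 2) = 159440/62 = 2571.61.
SE(b_1) = √(MSE/Sₓₓ) = √(2571.61/15678) = 0.405002.
df = n − 2 = 62.
t* = t_{0.025, 62} = 1.998972.
Margin = t* × SE = 1.998972 × 0.405002 = 0.809588.
CI: 2.361 ± 0.809588 → (1.5514, 3.1706).
With 95% confidence, each one-unit increase in advertising spend is associated with a change of between 1.5514 and 3.1706 $1000s in monthly sales.

(1.5514, 3.1706)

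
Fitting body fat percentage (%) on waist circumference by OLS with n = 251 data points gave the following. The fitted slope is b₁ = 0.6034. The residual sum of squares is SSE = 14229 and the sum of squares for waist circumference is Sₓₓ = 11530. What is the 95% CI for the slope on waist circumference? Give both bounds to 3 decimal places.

(0.465, 0.742)

MSE = SSE/(n − 2) = 14229/249 = 57.1446.
SE(b₁) = √(MSE/Sₓₓ) = √(57.1446/11530) = 0.0704.
df = n − 2 = 249.
t* = t_{0.025, 249} = 1.969537.
Margin = t* × SE = 1.969537 × 0.0704 = 0.13866.
CI: 0.6034 ± 0.13866 → (0.465, 0.742).
With 95% confidence, each one-unit increase in waist circumference is associated with a change of between 0.465 and 0.742 % in body fat percentage.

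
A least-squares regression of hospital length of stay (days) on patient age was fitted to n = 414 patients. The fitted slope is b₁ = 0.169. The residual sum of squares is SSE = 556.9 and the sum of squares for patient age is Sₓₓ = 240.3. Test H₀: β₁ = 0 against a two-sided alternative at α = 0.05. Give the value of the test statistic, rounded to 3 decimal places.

MSE = SSE/(n − 2) = 556.9/412 = 1.3517.
SE(b₁) = √(MSE/Sₓₓ) = √(1.3517/240.3) = 0.0750003.
t = 0.169 / 0.0750003 = 2.253.
df = n − 2 = 412.
Two-sided p ≈ 0.0248, which is < 0.05, so reject H₀.
There is evidence that patient age is associated with hospital length of stay.

t = 2.253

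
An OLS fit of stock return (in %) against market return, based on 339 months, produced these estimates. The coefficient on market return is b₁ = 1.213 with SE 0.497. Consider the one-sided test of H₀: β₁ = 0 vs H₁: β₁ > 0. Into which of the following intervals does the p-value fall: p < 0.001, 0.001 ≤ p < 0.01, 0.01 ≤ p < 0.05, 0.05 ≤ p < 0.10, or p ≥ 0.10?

t = 1.213 / 0.497 = 2.441.
df = n − 2 = 339 − 2 = 337.
One-sided p = P(T_{337} > t) ≈ 0.0076.
So 0.001 ≤ p < 0.01.

0.001 ≤ p < 0.01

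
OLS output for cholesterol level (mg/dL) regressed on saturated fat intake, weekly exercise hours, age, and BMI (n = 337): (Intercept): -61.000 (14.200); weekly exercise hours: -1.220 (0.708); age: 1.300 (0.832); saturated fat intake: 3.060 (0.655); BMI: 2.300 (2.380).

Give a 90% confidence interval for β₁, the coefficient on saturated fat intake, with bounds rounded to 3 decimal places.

(1.980, 4.140)

Read off: b = 3.060, SE = 0.655 for saturated fat intake.
df = n − k − 1 = 337 − 4 − 1 = 332.
t* = t_{0.05, 332} = 1.649456.
Margin = t* × SE = 1.649456 × 0.655 = 1.08039.
CI: 3.060 ± 1.08039 → (1.980, 4.140).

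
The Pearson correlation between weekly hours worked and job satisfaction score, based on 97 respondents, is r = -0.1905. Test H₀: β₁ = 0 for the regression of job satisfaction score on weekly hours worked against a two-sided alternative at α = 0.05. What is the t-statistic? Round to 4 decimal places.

t = r·√(n − 2)/√(1 − r²) = -0.1905·√95/√0.96371 = -1.8914.
df = n − 2 = 95.
Two-sided p ≈ 0.0616, which is ≥ 0.05, so fail to reject H₀.
The data do not give significant evidence of a linear association between weekly hours worked and job satisfaction score.

t = -1.8914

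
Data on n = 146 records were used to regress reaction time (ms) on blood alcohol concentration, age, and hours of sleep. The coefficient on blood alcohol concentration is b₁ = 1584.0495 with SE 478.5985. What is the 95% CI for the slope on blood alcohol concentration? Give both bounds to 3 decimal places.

df = n − k − 1 = 146 − 3 − 1 = 142.
t* = t_{0.025, 142} = 1.976811.
Margin = t* × SE = 1.976811 × 478.5985 = 946.09878.
CI: 1584.0495 ± 946.09878 → (637.951, 2530.148).
With 95% confidence, each one-unit increase in blood alcohol concentration is associated with a change of between 637.951 and 2530.148 ms in reaction time, holding the other predictors fixed.

(637.951, 2530.148)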